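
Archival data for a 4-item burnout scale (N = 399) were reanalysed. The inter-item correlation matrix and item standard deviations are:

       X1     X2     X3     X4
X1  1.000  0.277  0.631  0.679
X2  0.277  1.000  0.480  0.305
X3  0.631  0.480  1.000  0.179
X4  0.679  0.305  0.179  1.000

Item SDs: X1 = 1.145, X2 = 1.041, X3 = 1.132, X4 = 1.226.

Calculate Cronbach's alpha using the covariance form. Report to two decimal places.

α = 0.75

Σσ²ᵢ = 1.145² + 1.041² + 1.132² + 1.226² = 5.1792
Covariances σ_ij = r_ij · s_i · s_j:
  σ(X1,X2) = 0.277 × 1.145 × 1.041 = 0.3302
  σ(X1,X3) = 0.631 × 1.145 × 1.132 = 0.8179
  σ(X1,X4) = 0.679 × 1.145 × 1.226 = 0.9532
  σ(X2,X3) = 0.480 × 1.041 × 1.132 = 0.5656
  σ(X2,X4) = 0.305 × 1.041 × 1.226 = 0.3893
  σ(X3,X4) = 0.179 × 1.132 × 1.226 = 0.2484
σ²_T = Σσ²ᵢ + 2·Σσ_ij = 5.1792 + 2 × 3.3046 = 11.7884
α = (4/3)·(1 − 5.1792/11.7884) = 0.75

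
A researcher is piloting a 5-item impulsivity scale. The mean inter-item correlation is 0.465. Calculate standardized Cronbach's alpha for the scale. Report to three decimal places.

Standardized α = k·r̄ / (1 + (k−1)·r̄) = 5 × 0.465 / (1 + 4 × 0.465)
  = 2.3250 / 2.8600 = 0.813

standardized Cronbach's alpha = 0.813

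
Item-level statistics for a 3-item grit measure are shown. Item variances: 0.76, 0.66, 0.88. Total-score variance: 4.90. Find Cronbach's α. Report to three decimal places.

ΣVar(i) = 0.76 + 0.66 + 0.88 = 2.30
α = (k/(k−1))·(1 − ΣVar(i)/σ²_total) = (3/2)·(1 − 2.30/4.90) = 0.796

Cronbach's α = 0.796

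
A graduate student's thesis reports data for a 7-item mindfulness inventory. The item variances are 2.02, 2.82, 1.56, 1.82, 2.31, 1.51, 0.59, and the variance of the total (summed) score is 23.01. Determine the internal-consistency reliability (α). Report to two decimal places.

α = 0.53

ΣVar(i) = 2.02 + 2.82 + 1.56 + 1.82 + 2.31 + 1.51 + 0.59 = 12.63
α = (k/(k−1))·(1 − ΣVar(i)/σ²_T) = (7/6)·(1 − 12.63/23.01) = 0.53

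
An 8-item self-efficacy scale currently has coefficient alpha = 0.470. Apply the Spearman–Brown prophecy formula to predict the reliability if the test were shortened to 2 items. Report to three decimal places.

Length factor m = 2/8 = 0.2500
α' = m·α / (1 − (1−m)·α)
   = 2/8 × 0.470 / (1 − (1 − 2/8) × 0.470)
   = 0.1175 / 0.6475 = 0.181

predicted reliability = 0.181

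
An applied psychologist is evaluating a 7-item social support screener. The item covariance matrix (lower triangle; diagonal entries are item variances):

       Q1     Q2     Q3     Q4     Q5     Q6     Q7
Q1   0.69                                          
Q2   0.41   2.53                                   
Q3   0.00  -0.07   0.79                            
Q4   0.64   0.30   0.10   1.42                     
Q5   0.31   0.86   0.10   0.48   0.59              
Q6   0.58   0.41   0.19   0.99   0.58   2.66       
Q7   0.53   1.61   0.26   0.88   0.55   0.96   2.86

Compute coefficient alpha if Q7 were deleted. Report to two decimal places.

coefficient alpha = 0.69

Remaining items: Q1, Q2, Q3, Q4, Q5, Q6 (k = 6).
Σσ²ᵢ = 0.69 + 2.53 + 0.79 + 1.42 + 0.59 + 2.66 = 8.68
Var(T) = 8.68 + 2 × 5.88 = 20.44
α (item deleted) = (6/5)·(1 − 8.68/20.44) = 0.69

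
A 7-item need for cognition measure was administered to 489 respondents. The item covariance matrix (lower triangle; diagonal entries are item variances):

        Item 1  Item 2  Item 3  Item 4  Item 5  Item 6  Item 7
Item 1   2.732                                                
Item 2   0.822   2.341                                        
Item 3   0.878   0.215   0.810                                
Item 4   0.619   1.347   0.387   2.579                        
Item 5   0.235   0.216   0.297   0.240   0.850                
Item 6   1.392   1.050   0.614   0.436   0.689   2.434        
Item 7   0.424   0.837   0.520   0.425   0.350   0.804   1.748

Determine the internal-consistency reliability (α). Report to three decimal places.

ΣVar(i) = 2.732 + 2.341 + 0.810 + 2.579 + 0.850 + 2.434 + 1.748 = 13.494
Σ_{i<j} σ_ij = 12.797
Var(T) = 13.494 + 2 × 12.797 = 39.088
α = (k/(k−1))·(1 − ΣVar(i)/Var(T)) = (7/6)·(1 − 13.494/39.088) = 0.764

α = 0.764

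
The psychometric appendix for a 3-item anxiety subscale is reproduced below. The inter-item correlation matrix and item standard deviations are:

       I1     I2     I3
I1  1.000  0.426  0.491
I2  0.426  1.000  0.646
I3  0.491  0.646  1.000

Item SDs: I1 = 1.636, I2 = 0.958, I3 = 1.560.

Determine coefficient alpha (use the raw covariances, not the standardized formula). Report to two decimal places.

Σσ²ᵢ = 1.636² + 0.958² + 1.560² = 6.0279
Covariances σ_ij = r_ij · s_i · s_j:
  σ(I1,I2) = 0.426 × 1.636 × 0.958 = 0.6677
  σ(I1,I3) = 0.491 × 1.636 × 1.560 = 1.2531
  σ(I2,I3) = 0.646 × 0.958 × 1.560 = 0.9654
σ²_T = Σσ²ᵢ + 2·Σσ_ij = 6.0279 + 2 × 2.8862 = 11.8003
α = (3/2)·(1 − 6.0279/11.8003) = 0.73

coefficient alpha = 0.73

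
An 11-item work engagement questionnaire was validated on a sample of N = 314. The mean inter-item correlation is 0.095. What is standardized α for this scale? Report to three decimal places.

α = 0.536

Standardized α = k·r̄ / (1 + (k−1)·r̄) = 11 × 0.095 / (1 + 10 × 0.095)
  = 1.0450 / 1.9500 = 0.536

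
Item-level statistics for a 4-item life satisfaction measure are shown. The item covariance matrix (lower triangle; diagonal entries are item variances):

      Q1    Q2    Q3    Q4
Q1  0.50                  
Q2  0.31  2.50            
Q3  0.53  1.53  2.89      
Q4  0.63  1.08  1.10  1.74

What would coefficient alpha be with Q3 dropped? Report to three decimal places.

coefficient alpha = 0.690

Remaining items: Q1, Q2, Q4 (k = 3).
ΣVar(i) = 0.50 + 2.50 + 1.74 = 4.74
σ²_total = 4.74 + 2 × 2.02 = 8.78
α (item deleted) = (3/2)·(1 − 4.74/8.78) = 0.690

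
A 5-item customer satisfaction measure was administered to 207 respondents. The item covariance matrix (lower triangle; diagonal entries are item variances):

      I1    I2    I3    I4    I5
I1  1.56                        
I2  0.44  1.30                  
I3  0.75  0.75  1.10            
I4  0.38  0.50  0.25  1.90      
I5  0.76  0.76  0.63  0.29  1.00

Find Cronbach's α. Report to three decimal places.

Σσᵢ² = 1.56 + 1.30 + 1.10 + 1.90 + 1.00 = 6.86
Sum of the distinct covariances = 5.51
σ²_total = 6.86 + 2 × 5.51 = 17.88
α = (k/(k−1))·(1 − Σσᵢ²/σ²_total) = (5/4)·(1 − 6.86/17.88) = 0.770

α = 0.770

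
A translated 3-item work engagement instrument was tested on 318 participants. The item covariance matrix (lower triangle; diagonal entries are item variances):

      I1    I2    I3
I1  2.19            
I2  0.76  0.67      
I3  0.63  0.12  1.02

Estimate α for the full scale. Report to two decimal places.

α = 0.66

Σσ²ᵢ = 2.19 + 0.67 + 1.02 = 3.88
Sum of off-diagonal covariances = 1.51
total variance = 3.88 + 2 × 1.51 = 6.90
α = (k/(k−1))·(1 − Σσ²ᵢ/total variance) = (3/2)·(1 − 3.88/6.90) = 0.66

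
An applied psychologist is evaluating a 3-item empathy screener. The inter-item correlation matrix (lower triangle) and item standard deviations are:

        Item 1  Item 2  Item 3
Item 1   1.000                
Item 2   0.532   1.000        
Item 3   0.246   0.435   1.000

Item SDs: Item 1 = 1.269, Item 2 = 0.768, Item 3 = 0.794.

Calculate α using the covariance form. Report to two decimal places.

α = 0.63

Σσ²ᵢ = 1.269² + 0.768² + 0.794² = 2.8306
Covariances σ_ij = r_ij · s_i · s_j:
  σ(Item 1,Item 2) = 0.532 × 1.269 × 0.768 = 0.5185
  σ(Item 1,Item 3) = 0.246 × 1.269 × 0.794 = 0.2479
  σ(Item 2,Item 3) = 0.435 × 0.768 × 0.794 = 0.2653
σ²_T = Σσ²ᵢ + 2·Σσ_ij = 2.8306 + 2 × 1.0317 = 4.8940
α = (3/2)·(1 − 2.8306/4.8940) = 0.63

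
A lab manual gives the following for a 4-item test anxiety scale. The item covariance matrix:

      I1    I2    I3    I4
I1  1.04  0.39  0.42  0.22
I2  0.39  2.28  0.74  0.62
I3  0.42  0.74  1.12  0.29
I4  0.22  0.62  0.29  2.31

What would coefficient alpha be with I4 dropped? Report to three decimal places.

Remaining items: I1, I2, I3 (k = 3).
Σσ²ᵢ = 1.04 + 2.28 + 1.12 = 4.44
total variance = 4.44 + 2 × 1.55 = 7.54
α (item deleted) = (3/2)·(1 − 4.44/7.54) = 0.617

coefficient alpha = 0.617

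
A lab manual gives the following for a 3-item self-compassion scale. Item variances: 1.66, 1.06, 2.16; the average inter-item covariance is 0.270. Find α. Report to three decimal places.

sum of item variances = 1.66 + 1.06 + 2.16 = 4.88
Sum of the 3 distinct covariances = 3 × 0.270 = 0.810
Var(T) = sum of item variances + 2·Σcov = 4.88 + 2 × 0.810 = 6.500
α = (3/2)·(1 − 4.88/6.500) = 0.374

α = 0.374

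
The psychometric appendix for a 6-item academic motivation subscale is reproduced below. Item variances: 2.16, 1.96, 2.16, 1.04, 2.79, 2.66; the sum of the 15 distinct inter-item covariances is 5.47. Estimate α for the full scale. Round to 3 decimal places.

α = 0.554

sum of item variances = 2.16 + 1.96 + 2.16 + 1.04 + 2.79 + 2.66 = 12.77
Sum of distinct covariances = 5.47
σ²_T = sum of item variances + 2·Σcov = 12.77 + 2 × 5.47 = 23.71
α = (6/5)·(1 − 12.77/23.71) = 0.554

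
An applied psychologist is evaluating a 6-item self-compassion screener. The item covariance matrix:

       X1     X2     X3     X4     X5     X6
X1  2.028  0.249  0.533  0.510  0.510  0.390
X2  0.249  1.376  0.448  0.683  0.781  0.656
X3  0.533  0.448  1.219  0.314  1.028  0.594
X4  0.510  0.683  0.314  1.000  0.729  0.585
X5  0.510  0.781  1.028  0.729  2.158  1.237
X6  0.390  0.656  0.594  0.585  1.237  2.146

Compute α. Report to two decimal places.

α = 0.78

Σσ²ᵢ = 2.028 + 1.376 + 1.219 + 1.000 + 2.158 + 2.146 = 9.927
Sum of off-diagonal covariances = 9.247
σ²_total = 9.927 + 2 × 9.247 = 28.421
α = (k/(k−1))·(1 − Σσ²ᵢ/σ²_total) = (6/5)·(1 − 9.927/28.421) = 0.78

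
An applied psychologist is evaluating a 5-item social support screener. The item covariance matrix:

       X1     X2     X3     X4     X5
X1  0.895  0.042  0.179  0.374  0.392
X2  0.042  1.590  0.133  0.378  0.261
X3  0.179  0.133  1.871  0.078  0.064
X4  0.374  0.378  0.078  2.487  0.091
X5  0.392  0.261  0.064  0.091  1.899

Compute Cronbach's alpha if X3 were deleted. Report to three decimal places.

Cronbach's alpha = 0.412

Remaining items: X1, X2, X4, X5 (k = 4).
Σσᵢ² = 0.895 + 1.590 + 2.487 + 1.899 = 6.871
σ²_T = 6.871 + 2 × 1.538 = 9.947
α (item deleted) = (4/3)·(1 − 6.871/9.947) = 0.412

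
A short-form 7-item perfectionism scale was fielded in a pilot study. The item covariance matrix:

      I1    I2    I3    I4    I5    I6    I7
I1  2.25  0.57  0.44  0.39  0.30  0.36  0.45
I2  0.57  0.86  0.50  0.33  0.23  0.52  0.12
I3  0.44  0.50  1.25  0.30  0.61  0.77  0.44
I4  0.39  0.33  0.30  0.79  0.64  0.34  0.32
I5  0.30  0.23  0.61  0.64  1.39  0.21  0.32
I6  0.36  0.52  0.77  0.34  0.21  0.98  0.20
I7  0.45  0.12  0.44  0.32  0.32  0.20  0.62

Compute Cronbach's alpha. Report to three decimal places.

sum of item variances = 2.25 + 0.86 + 1.25 + 0.79 + 1.39 + 0.98 + 0.62 = 8.14
Σ_{i<j} σ_ij = 8.36
σ²_T = 8.14 + 2 × 8.36 = 24.86
α = (k/(k−1))·(1 − sum of item variances/σ²_T) = (7/6)·(1 − 8.14/24.86) = 0.785

α = 0.785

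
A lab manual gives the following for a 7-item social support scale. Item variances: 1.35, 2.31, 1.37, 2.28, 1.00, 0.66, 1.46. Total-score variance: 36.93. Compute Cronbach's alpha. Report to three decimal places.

Cronbach's alpha = 0.837

ΣVar(i) = 1.35 + 2.31 + 1.37 + 2.28 + 1.00 + 0.66 + 1.46 = 10.43
α = (k/(k−1))·(1 − ΣVar(i)/σ²_T) = (7/6)·(1 − 10.43/36.93) = 0.837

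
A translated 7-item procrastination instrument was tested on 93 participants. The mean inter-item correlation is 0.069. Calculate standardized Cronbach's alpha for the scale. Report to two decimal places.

standardized Cronbach's alpha = 0.34

Standardized α = k·r̄ / (1 + (k−1)·r̄) = 7 × 0.069 / (1 + 6 × 0.069)
  = 0.4830 / 1.4140 = 0.34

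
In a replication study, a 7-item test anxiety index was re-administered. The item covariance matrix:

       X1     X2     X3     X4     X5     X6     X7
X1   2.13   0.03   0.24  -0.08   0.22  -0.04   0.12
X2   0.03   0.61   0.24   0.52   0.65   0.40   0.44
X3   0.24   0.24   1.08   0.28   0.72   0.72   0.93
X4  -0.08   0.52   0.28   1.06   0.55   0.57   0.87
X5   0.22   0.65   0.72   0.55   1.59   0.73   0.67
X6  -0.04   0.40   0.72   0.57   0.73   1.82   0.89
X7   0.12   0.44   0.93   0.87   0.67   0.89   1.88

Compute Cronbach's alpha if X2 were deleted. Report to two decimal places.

Cronbach's alpha = 0.73

Remaining items: X1, X3, X4, X5, X6, X7 (k = 6).
sum of item variances = 2.13 + 1.08 + 1.06 + 1.59 + 1.82 + 1.88 = 9.56
total variance = 9.56 + 2 × 7.39 = 24.34
α (item deleted) = (6/5)·(1 − 9.56/24.34) = 0.73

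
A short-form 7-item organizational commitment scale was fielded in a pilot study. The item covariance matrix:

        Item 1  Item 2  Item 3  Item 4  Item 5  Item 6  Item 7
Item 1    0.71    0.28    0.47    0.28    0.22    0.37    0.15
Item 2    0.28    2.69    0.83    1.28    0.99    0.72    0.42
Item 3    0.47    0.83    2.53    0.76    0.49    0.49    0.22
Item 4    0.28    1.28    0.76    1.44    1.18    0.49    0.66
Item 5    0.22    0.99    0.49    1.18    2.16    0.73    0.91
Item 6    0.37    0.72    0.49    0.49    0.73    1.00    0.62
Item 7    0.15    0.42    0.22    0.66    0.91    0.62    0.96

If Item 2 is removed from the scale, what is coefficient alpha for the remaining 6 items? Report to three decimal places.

Remaining items: Item 1, Item 3, Item 4, Item 5, Item 6, Item 7 (k = 6).
ΣVar(i) = 0.71 + 2.53 + 1.44 + 2.16 + 1.00 + 0.96 = 8.80
total variance = 8.80 + 2 × 8.04 = 24.88
α (item deleted) = (6/5)·(1 − 8.80/24.88) = 0.776

α = 0.776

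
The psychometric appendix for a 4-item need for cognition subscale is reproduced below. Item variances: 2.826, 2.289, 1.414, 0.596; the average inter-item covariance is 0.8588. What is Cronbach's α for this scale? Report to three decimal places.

Σσ²ᵢ = 2.826 + 2.289 + 1.414 + 0.596 = 7.125
Sum of the 6 distinct covariances = 6 × 0.8588 = 5.1528
σ²_total = Σσ²ᵢ + 2·Σcov = 7.125 + 2 × 5.1528 = 17.4306
α = (4/3)·(1 − 7.125/17.4306) = 0.788

Cronbach's α = 0.788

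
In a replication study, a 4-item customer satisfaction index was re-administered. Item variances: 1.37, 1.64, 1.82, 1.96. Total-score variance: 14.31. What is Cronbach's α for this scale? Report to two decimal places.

Cronbach's α = 0.70

Σσ²ᵢ = 1.37 + 1.64 + 1.82 + 1.96 = 6.79
α = (k/(k−1))·(1 − Σσ²ᵢ/σ²_total) = (4/3)·(1 − 6.79/14.31) = 0.70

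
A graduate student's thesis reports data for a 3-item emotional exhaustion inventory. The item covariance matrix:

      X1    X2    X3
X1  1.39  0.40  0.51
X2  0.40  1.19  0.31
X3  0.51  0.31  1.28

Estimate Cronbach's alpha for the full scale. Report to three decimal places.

Cronbach's alpha = 0.581

Σσ²ᵢ = 1.39 + 1.19 + 1.28 = 3.86
Sum of the distinct covariances = 1.22
total variance = 3.86 + 2 × 1.22 = 6.30
α = (k/(k−1))·(1 − Σσ²ᵢ/total variance) = (3/2)·(1 − 3.86/6.30) = 0.581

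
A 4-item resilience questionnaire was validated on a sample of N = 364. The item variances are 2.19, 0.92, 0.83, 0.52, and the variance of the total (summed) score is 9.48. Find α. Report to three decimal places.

ΣVar(i) = 2.19 + 0.92 + 0.83 + 0.52 = 4.46
α = (k/(k−1))·(1 − ΣVar(i)/Var(T)) = (4/3)·(1 − 4.46/9.48) = 0.706

α = 0.706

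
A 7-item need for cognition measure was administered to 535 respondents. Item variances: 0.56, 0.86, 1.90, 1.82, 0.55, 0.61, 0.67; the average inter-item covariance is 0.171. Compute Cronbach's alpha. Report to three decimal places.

Σσ²ᵢ = 0.56 + 0.86 + 1.90 + 1.82 + 0.55 + 0.61 + 0.67 = 6.97
Sum of the 21 distinct covariances = 21 × 0.171 = 3.591
total variance = Σσ²ᵢ + 2·Σcov = 6.97 + 2 × 3.591 = 14.152
α = (7/6)·(1 − 6.97/14.152) = 0.592

α = 0.592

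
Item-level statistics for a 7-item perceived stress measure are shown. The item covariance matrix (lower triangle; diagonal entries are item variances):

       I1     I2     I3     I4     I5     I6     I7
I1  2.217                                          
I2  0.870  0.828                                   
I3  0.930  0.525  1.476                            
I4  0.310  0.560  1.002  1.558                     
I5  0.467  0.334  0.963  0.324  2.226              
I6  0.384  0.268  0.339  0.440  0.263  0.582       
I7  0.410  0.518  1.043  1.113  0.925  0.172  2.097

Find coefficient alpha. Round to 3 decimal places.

Σσᵢ² = 2.217 + 0.828 + 1.476 + 1.558 + 2.226 + 0.582 + 2.097 = 10.984
Σ_{i<j} σ_ij = 12.160
total variance = 10.984 + 2 × 12.160 = 35.304
α = (k/(k−1))·(1 − Σσᵢ²/total variance) = (7/6)·(1 − 10.984/35.304) = 0.804

α = 0.804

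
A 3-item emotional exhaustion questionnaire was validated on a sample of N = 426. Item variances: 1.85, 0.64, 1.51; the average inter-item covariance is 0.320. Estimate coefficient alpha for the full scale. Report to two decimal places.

α = 0.49

ΣVar(i) = 1.85 + 0.64 + 1.51 = 4.00
Sum of the 3 distinct covariances = 3 × 0.320 = 0.960
σ²_T = ΣVar(i) + 2·Σcov = 4.00 + 2 × 0.960 = 5.920
α = (3/2)·(1 − 4.00/5.920) = 0.49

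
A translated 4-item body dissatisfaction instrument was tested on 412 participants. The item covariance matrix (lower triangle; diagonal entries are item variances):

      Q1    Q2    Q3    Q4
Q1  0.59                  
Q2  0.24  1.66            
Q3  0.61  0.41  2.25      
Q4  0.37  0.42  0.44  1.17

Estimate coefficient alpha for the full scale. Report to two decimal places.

sum of item variances = 0.59 + 1.66 + 2.25 + 1.17 = 5.67
Σ_{i<j} σ_ij = 2.49
Var(T) = 5.67 + 2 × 2.49 = 10.65
α = (k/(k−1))·(1 − sum of item variances/Var(T)) = (4/3)·(1 − 5.67/10.65) = 0.62

α = 0.62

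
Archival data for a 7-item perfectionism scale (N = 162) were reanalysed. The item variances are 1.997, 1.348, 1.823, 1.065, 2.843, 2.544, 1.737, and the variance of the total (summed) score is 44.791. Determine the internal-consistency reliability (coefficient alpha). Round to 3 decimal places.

α = 0.819

ΣVar(i) = 1.997 + 1.348 + 1.823 + 1.065 + 2.843 + 2.544 + 1.737 = 13.357
α = (k/(k−1))·(1 − ΣVar(i)/σ²_T) = (7/6)·(1 − 13.357/44.791) = 0.819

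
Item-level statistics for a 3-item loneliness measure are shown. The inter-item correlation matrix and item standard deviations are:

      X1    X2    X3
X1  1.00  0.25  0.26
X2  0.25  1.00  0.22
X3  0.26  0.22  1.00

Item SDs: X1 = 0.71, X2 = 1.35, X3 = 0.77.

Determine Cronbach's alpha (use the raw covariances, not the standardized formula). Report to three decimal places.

Σσ²ᵢ = 0.71² + 1.35² + 0.77² = 2.9195
Covariances σ_ij = r_ij · s_i · s_j:
  σ(X1,X2) = 0.25 × 0.71 × 1.35 = 0.2396
  σ(X1,X3) = 0.26 × 0.71 × 0.77 = 0.1421
  σ(X2,X3) = 0.22 × 1.35 × 0.77 = 0.2287
σ²_T = Σσ²ᵢ + 2·Σσ_ij = 2.9195 + 2 × 0.6104 = 4.1403
α = (3/2)·(1 − 2.9195/4.1403) = 0.442

Cronbach's alpha = 0.442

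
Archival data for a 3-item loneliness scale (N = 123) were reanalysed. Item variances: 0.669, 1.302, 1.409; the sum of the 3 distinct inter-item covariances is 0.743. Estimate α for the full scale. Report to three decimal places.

Σσ²ᵢ = 0.669 + 1.302 + 1.409 = 3.380
Sum of distinct covariances = 0.743
Var(T) = Σσ²ᵢ + 2·Σcov = 3.380 + 2 × 0.743 = 4.866
α = (3/2)·(1 − 3.380/4.866) = 0.458

α = 0.458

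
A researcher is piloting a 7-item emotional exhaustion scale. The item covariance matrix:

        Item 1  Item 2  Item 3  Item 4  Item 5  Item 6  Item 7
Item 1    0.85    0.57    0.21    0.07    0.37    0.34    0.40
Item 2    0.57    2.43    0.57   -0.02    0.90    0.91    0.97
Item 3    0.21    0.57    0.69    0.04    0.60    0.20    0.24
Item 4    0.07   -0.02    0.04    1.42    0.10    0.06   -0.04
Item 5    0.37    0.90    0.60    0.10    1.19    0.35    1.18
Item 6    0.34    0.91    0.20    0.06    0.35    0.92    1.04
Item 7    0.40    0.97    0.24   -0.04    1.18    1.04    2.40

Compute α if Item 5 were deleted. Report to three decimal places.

α = 0.673

Remaining items: Item 1, Item 2, Item 3, Item 4, Item 6, Item 7 (k = 6).
Σσᵢ² = 0.85 + 2.43 + 0.69 + 1.42 + 0.92 + 2.40 = 8.71
σ²_T = 8.71 + 2 × 5.56 = 19.83
α (item deleted) = (6/5)·(1 − 8.71/19.83) = 0.673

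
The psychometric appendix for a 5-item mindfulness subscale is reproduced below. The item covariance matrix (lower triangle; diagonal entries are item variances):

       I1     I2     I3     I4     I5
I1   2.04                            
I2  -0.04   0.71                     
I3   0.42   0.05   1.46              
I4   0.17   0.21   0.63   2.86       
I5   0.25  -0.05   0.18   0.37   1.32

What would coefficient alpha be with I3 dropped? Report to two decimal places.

coefficient alpha = 0.28

Remaining items: I1, I2, I4, I5 (k = 4).
ΣVar(i) = 2.04 + 0.71 + 2.86 + 1.32 = 6.93
Var(T) = 6.93 + 2 × 0.91 = 8.75
α (item deleted) = (4/3)·(1 − 6.93/8.75) = 0.28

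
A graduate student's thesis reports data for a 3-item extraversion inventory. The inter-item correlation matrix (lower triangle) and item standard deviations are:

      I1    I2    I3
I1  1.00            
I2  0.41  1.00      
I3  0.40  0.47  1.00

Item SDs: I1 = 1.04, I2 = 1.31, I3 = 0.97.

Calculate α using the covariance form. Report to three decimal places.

α = 0.682

Σσ²ᵢ = 1.04² + 1.31² + 0.97² = 3.7386
Covariances σ_ij = r_ij · s_i · s_j:
  σ(I1,I2) = 0.41 × 1.04 × 1.31 = 0.5586
  σ(I1,I3) = 0.40 × 1.04 × 0.97 = 0.4035
  σ(I2,I3) = 0.47 × 1.31 × 0.97 = 0.5972
σ²_T = Σσ²ᵢ + 2·Σσ_ij = 3.7386 + 2 × 1.5593 = 6.8572
α = (3/2)·(1 − 3.7386/6.8572) = 0.682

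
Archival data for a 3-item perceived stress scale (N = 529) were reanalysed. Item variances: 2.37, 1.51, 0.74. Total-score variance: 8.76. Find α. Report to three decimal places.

Σσ²ᵢ = 2.37 + 1.51 + 0.74 = 4.62
α = (k/(k−1))·(1 − Σσ²ᵢ/Var(T)) = (3/2)·(1 − 4.62/8.76) = 0.709

α = 0.709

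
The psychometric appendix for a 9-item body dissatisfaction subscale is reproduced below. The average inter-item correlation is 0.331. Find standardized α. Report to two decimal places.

Standardized α = k·r̄ / (1 + (k−1)·r̄) = 9 × 0.331 / (1 + 8 × 0.331)
  = 2.9790 / 3.6480 = 0.82

standardized α = 0.82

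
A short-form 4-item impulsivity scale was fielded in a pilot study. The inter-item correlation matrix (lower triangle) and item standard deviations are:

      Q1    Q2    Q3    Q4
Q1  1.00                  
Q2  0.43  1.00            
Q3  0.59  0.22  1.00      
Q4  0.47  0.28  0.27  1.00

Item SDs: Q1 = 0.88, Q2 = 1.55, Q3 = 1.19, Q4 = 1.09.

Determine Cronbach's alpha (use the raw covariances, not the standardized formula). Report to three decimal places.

Cronbach's alpha = 0.666

Σσ²ᵢ = 0.88² + 1.55² + 1.19² + 1.09² = 5.7811
Covariances σ_ij = r_ij · s_i · s_j:
  σ(Q1,Q2) = 0.43 × 0.88 × 1.55 = 0.5865
  σ(Q1,Q3) = 0.59 × 0.88 × 1.19 = 0.6178
  σ(Q1,Q4) = 0.47 × 0.88 × 1.09 = 0.4508
  σ(Q2,Q3) = 0.22 × 1.55 × 1.19 = 0.4058
  σ(Q2,Q4) = 0.28 × 1.55 × 1.09 = 0.4731
  σ(Q3,Q4) = 0.27 × 1.19 × 1.09 = 0.3502
σ²_T = Σσ²ᵢ + 2·Σσ_ij = 5.7811 + 2 × 2.8842 = 11.5495
α = (4/3)·(1 − 5.7811/11.5495) = 0.666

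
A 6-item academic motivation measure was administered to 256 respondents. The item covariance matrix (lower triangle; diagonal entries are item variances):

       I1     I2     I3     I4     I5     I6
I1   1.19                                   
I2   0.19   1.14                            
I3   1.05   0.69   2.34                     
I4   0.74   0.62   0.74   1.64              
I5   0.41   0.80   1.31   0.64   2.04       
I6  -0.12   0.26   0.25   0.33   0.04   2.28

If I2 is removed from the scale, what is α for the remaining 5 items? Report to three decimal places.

α = 0.665

Remaining items: I1, I3, I4, I5, I6 (k = 5).
Σσᵢ² = 1.19 + 2.34 + 1.64 + 2.04 + 2.28 = 9.49
Var(T) = 9.49 + 2 × 5.39 = 20.27
α (item deleted) = (5/4)·(1 − 9.49/20.27) = 0.665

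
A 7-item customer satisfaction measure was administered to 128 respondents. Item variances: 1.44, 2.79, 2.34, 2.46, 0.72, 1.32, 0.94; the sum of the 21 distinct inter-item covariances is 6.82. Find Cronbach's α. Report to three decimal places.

Σσᵢ² = 1.44 + 2.79 + 2.34 + 2.46 + 0.72 + 1.32 + 0.94 = 12.01
Sum of distinct covariances = 6.82
σ²_T = Σσᵢ² + 2·Σcov = 12.01 + 2 × 6.82 = 25.65
α = (7/6)·(1 − 12.01/25.65) = 0.620

α = 0.620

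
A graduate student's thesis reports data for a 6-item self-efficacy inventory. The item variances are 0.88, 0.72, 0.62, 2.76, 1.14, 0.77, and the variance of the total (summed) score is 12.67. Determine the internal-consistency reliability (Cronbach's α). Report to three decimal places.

α = 0.547

sum of item variances = 0.88 + 0.72 + 0.62 + 2.76 + 1.14 + 0.77 = 6.89
α = (k/(k−1))·(1 − sum of item variances/σ²_total) = (6/5)·(1 − 6.89/12.67) = 0.547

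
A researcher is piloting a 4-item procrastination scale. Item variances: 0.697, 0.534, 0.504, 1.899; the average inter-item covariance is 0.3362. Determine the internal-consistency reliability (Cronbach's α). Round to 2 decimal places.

sum of item variances = 0.697 + 0.534 + 0.504 + 1.899 = 3.634
Sum of the 6 distinct covariances = 6 × 0.3362 = 2.0172
total variance = sum of item variances + 2·Σcov = 3.634 + 2 × 2.0172 = 7.6684
α = (4/3)·(1 − 3.634/7.6684) = 0.70

α = 0.70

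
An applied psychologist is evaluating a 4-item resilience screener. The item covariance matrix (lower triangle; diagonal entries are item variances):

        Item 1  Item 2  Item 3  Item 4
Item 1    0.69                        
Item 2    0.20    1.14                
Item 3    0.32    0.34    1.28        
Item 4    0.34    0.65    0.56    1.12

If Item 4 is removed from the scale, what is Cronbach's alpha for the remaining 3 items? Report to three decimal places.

Remaining items: Item 1, Item 2, Item 3 (k = 3).
Σσᵢ² = 0.69 + 1.14 + 1.28 = 3.11
total variance = 3.11 + 2 × 0.86 = 4.83
α (item deleted) = (3/2)·(1 − 3.11/4.83) = 0.534

Cronbach's alpha = 0.534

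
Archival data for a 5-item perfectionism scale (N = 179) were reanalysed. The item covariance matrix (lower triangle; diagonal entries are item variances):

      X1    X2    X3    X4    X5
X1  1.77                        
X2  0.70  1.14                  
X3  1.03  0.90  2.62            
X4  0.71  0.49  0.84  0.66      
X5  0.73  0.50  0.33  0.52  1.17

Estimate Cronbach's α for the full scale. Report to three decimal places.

Σσ²ᵢ = 1.77 + 1.14 + 2.62 + 0.66 + 1.17 = 7.36
Sum of the distinct covariances = 6.75
Var(T) = 7.36 + 2 × 6.75 = 20.86
α = (k/(k−1))·(1 − Σσ²ᵢ/Var(T)) = (5/4)·(1 − 7.36/20.86) = 0.809

Cronbach's α = 0.809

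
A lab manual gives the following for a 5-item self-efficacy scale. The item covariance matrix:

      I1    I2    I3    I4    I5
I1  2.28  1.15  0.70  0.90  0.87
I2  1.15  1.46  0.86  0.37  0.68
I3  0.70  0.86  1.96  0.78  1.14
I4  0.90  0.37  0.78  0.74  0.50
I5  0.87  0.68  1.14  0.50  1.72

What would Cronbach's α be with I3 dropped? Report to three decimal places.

Cronbach's α = 0.787

Remaining items: I1, I2, I4, I5 (k = 4).
sum of item variances = 2.28 + 1.46 + 0.74 + 1.72 = 6.20
σ²_T = 6.20 + 2 × 4.47 = 15.14
α (item deleted) = (4/3)·(1 − 6.20/15.14) = 0.787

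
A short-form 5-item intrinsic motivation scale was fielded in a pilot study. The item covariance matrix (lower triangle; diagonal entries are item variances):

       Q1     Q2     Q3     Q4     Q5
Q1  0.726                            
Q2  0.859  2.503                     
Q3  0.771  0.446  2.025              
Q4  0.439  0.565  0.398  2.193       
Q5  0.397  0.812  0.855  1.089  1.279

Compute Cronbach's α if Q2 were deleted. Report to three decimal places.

α = 0.746

Remaining items: Q1, Q3, Q4, Q5 (k = 4).
Σσᵢ² = 0.726 + 2.025 + 2.193 + 1.279 = 6.223
σ²_T = 6.223 + 2 × 3.949 = 14.121
α (item deleted) = (4/3)·(1 − 6.223/14.121) = 0.746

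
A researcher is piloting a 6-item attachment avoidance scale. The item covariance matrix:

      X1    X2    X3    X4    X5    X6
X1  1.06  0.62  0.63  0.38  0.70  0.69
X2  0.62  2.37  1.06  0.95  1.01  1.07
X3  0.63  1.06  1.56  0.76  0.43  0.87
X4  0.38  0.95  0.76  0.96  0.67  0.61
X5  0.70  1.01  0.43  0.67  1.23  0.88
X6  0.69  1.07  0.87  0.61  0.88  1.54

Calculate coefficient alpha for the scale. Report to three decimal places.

Σσ²ᵢ = 1.06 + 2.37 + 1.56 + 0.96 + 1.23 + 1.54 = 8.72
Sum of off-diagonal covariances = 11.33
Var(T) = 8.72 + 2 × 11.33 = 31.38
α = (k/(k−1))·(1 − Σσ²ᵢ/Var(T)) = (6/5)·(1 − 8.72/31.38) = 0.867

coefficient alpha = 0.867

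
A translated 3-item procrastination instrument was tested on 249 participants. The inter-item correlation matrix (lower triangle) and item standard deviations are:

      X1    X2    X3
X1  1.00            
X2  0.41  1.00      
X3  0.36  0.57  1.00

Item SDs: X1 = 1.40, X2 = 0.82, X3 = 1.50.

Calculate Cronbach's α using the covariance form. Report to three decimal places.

α = 0.662

Σσ²ᵢ = 1.40² + 0.82² + 1.50² = 4.8824
Covariances σ_ij = r_ij · s_i · s_j:
  σ(X1,X2) = 0.41 × 1.40 × 0.82 = 0.4707
  σ(X1,X3) = 0.36 × 1.40 × 1.50 = 0.7560
  σ(X2,X3) = 0.57 × 0.82 × 1.50 = 0.7011
σ²_T = Σσ²ᵢ + 2·Σσ_ij = 4.8824 + 2 × 1.9278 = 8.7380
α = (3/2)·(1 − 4.8824/8.7380) = 0.662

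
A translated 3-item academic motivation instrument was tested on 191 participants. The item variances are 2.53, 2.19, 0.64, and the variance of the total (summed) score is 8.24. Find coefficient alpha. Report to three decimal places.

α = 0.524

sum of item variances = 2.53 + 2.19 + 0.64 = 5.36
α = (k/(k−1))·(1 − sum of item variances/σ²_T) = (3/2)·(1 − 5.36/8.24) = 0.524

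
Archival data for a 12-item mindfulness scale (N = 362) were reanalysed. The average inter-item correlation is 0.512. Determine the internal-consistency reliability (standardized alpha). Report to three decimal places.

standardized alpha = 0.926

Standardized α = k·r̄ / (1 + (k−1)·r̄) = 12 × 0.512 / (1 + 11 × 0.512)
  = 6.1440 / 6.6320 = 0.926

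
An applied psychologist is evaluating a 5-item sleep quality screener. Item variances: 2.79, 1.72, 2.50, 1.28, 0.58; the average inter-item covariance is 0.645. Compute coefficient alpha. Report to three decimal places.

α = 0.741

Σσ²ᵢ = 2.79 + 1.72 + 2.50 + 1.28 + 0.58 = 8.87
Sum of the 10 distinct covariances = 10 × 0.645 = 6.450
Var(T) = Σσ²ᵢ + 2·Σcov = 8.87 + 2 × 6.450 = 21.770
α = (5/4)·(1 − 8.87/21.770) = 0.741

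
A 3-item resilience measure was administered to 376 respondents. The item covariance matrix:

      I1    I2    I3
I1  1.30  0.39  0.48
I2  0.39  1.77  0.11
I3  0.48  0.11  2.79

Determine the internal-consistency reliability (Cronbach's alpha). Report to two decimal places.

α = 0.38

sum of item variances = 1.30 + 1.77 + 2.79 = 5.86
Sum of off-diagonal covariances = 0.98
Var(T) = 5.86 + 2 × 0.98 = 7.82
α = (k/(k−1))·(1 − sum of item variances/Var(T)) = (3/2)·(1 − 5.86/7.82) = 0.38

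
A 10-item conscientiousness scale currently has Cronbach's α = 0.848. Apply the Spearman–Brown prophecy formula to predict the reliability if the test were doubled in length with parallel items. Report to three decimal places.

Length factor m = 2
α' = m·α / (1 + (m−1)·α)
   = 2 × 0.848 / (1 + (2 − 1) × 0.848)
   = 1.6960 / 1.8480 = 0.918

predicted reliability = 0.918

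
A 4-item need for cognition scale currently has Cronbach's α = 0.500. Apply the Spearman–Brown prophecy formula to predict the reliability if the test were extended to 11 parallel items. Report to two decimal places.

Length factor m = 11/4 = 2.7500
α' = m·α / (1 + (m−1)·α)
   = 11/4 × 0.500 / (1 + (11/4 − 1) × 0.500)
   = 1.3750 / 1.8750 = 0.73

predicted reliability = 0.73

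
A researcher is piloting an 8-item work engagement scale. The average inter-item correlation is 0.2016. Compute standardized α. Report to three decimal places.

Standardized α = k·r̄ / (1 + (k−1)·r̄) = 8 × 0.2016 / (1 + 7 × 0.2016)
  = 1.6128 / 2.4112 = 0.669

standardized α = 0.669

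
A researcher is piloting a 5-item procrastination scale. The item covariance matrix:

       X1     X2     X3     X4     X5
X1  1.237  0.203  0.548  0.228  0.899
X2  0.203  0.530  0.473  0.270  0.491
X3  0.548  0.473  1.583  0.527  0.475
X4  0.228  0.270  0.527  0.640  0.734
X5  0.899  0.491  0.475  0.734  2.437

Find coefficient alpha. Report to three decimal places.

α = 0.752

sum of item variances = 1.237 + 0.530 + 1.583 + 0.640 + 2.437 = 6.427
Sum of off-diagonal covariances = 4.848
Var(T) = 6.427 + 2 × 4.848 = 16.123
α = (k/(k−1))·(1 − sum of item variances/Var(T)) = (5/4)·(1 − 6.427/16.123) = 0.752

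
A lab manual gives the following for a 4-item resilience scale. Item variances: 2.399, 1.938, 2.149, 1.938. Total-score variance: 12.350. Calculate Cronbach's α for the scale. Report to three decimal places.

α = 0.424

sum of item variances = 2.399 + 1.938 + 2.149 + 1.938 = 8.424
α = (k/(k−1))·(1 − sum of item variances/Var(T)) = (4/3)·(1 − 8.424/12.350) = 0.424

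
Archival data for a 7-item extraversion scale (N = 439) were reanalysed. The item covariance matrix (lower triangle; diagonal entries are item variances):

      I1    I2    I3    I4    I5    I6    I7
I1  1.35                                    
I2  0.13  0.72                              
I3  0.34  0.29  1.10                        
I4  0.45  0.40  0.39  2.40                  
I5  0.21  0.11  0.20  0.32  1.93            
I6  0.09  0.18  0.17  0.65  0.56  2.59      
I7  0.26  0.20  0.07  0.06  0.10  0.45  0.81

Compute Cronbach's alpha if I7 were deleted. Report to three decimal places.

Remaining items: I1, I2, I3, I4, I5, I6 (k = 6).
Σσᵢ² = 1.35 + 0.72 + 1.10 + 2.40 + 1.93 + 2.59 = 10.09
σ²_total = 10.09 + 2 × 4.49 = 19.07
α (item deleted) = (6/5)·(1 − 10.09/19.07) = 0.565

Cronbach's alpha = 0.565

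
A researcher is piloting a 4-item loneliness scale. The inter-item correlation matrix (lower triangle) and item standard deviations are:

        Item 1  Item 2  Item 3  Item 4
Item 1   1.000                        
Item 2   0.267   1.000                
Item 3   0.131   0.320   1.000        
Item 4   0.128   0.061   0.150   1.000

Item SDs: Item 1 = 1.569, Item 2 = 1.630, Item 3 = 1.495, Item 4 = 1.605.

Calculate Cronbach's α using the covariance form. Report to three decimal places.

α = 0.460

Σσ²ᵢ = 1.569² + 1.630² + 1.495² + 1.605² = 9.9297
Covariances σ_ij = r_ij · s_i · s_j:
  σ(Item 1,Item 2) = 0.267 × 1.569 × 1.630 = 0.6828
  σ(Item 1,Item 3) = 0.131 × 1.569 × 1.495 = 0.3073
  σ(Item 1,Item 4) = 0.128 × 1.569 × 1.605 = 0.3223
  σ(Item 2,Item 3) = 0.320 × 1.630 × 1.495 = 0.7798
  σ(Item 2,Item 4) = 0.061 × 1.630 × 1.605 = 0.1596
  σ(Item 3,Item 4) = 0.150 × 1.495 × 1.605 = 0.3599
σ²_T = Σσ²ᵢ + 2·Σσ_ij = 9.9297 + 2 × 2.6117 = 15.1531
α = (4/3)·(1 − 9.9297/15.1531) = 0.460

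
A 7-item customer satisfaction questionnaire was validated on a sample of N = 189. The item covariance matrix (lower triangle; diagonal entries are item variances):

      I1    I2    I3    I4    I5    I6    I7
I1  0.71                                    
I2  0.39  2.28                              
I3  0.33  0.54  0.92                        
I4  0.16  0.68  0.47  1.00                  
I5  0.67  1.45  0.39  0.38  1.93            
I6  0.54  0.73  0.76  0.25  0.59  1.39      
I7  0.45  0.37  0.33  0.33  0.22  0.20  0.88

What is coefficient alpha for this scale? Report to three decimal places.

α = 0.807

ΣVar(i) = 0.71 + 2.28 + 0.92 + 1.00 + 1.93 + 1.39 + 0.88 = 9.11
Sum of off-diagonal covariances = 10.23
Var(T) = 9.11 + 2 × 10.23 = 29.57
α = (k/(k−1))·(1 − ΣVar(i)/Var(T)) = (7/6)·(1 − 9.11/29.57) = 0.807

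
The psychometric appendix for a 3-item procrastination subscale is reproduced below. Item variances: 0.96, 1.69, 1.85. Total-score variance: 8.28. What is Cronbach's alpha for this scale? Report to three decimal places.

Σσᵢ² = 0.96 + 1.69 + 1.85 = 4.50
α = (k/(k−1))·(1 − Σσᵢ²/σ²_total) = (3/2)·(1 − 4.50/8.28) = 0.685

Cronbach's alpha = 0.685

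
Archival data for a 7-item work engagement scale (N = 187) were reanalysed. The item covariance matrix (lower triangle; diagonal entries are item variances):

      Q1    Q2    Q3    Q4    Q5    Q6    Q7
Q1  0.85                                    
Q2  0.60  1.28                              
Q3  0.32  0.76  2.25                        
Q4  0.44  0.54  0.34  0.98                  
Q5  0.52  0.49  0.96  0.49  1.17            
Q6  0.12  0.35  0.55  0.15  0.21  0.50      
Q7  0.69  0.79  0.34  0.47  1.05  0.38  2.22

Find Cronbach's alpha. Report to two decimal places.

α = 0.81

Σσ²ᵢ = 0.85 + 1.28 + 2.25 + 0.98 + 1.17 + 0.50 + 2.22 = 9.25
Sum of off-diagonal covariances = 10.56
Var(T) = 9.25 + 2 × 10.56 = 30.37
α = (k/(k−1))·(1 − Σσ²ᵢ/Var(T)) = (7/6)·(1 − 9.25/30.37) = 0.81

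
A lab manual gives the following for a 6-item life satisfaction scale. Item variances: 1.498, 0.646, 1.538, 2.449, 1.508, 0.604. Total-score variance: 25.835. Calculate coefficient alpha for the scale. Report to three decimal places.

α = 0.817

Σσᵢ² = 1.498 + 0.646 + 1.538 + 2.449 + 1.508 + 0.604 = 8.243
α = (k/(k−1))·(1 − Σσᵢ²/total variance) = (6/5)·(1 − 8.243/25.835) = 0.817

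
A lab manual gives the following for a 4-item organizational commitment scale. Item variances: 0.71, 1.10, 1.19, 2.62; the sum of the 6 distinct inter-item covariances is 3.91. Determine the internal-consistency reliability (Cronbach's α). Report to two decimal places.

α = 0.78

sum of item variances = 0.71 + 1.10 + 1.19 + 2.62 = 5.62
Sum of distinct covariances = 3.91
σ²_T = sum of item variances + 2·Σcov = 5.62 + 2 × 3.91 = 13.44
α = (4/3)·(1 − 5.62/13.44) = 0.78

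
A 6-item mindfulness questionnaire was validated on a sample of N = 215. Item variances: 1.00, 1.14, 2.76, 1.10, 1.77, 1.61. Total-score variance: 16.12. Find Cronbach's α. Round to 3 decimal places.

sum of item variances = 1.00 + 1.14 + 2.76 + 1.10 + 1.77 + 1.61 = 9.38
α = (k/(k−1))·(1 − sum of item variances/Var(T)) = (6/5)·(1 − 9.38/16.12) = 0.502

α = 0.502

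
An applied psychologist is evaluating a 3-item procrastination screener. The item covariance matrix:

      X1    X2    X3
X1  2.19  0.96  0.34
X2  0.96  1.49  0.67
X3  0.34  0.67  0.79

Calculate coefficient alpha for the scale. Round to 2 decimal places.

Σσᵢ² = 2.19 + 1.49 + 0.79 = 4.47
Σ_{i<j} σ_ij = 1.97
Var(T) = 4.47 + 2 × 1.97 = 8.41
α = (k/(k−1))·(1 − Σσᵢ²/Var(T)) = (3/2)·(1 − 4.47/8.41) = 0.70

α = 0.70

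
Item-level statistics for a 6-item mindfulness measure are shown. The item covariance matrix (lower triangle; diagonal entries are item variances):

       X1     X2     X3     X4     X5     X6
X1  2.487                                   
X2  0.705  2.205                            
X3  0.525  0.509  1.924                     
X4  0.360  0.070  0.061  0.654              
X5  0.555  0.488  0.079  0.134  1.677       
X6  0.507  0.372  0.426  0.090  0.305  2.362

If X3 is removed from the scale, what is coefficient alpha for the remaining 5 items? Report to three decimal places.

coefficient alpha = 0.541

Remaining items: X1, X2, X4, X5, X6 (k = 5).
sum of item variances = 2.487 + 2.205 + 0.654 + 1.677 + 2.362 = 9.385
σ²_total = 9.385 + 2 × 3.586 = 16.557
α (item deleted) = (5/4)·(1 − 9.385/16.557) = 0.541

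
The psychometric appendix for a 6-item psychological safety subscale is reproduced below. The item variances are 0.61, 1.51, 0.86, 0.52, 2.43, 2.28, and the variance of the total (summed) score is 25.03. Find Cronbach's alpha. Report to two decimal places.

sum of item variances = 0.61 + 1.51 + 0.86 + 0.52 + 2.43 + 2.28 = 8.21
α = (k/(k−1))·(1 − sum of item variances/σ²_T) = (6/5)·(1 − 8.21/25.03) = 0.81

α = 0.81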